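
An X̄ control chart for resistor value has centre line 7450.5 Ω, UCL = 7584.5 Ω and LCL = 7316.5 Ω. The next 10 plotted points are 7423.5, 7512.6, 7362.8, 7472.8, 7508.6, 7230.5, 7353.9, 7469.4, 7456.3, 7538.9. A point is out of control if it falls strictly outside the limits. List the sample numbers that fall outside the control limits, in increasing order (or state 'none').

Compare each point to [7316.5, 7584.5]: sample 6 = 7230.5 < LCL.

6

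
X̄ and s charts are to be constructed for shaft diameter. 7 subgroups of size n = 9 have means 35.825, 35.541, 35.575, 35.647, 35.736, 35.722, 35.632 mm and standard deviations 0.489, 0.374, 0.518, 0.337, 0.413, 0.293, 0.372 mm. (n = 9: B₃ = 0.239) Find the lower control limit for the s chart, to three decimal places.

s̄ = (0.489 + 0.374 + 0.518 + 0.337 + 0.413 + 0.293 + 0.372) / 7 = 0.3994
LCL_s = B₃·s̄ = 0.239 × 0.3994 = 0.0955

0.095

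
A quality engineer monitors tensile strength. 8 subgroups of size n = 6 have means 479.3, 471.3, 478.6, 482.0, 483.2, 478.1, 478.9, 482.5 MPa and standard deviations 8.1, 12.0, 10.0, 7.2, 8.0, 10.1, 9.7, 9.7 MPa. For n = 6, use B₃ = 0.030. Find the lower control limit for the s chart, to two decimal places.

0.28

s̄ = (8.1 + 12.0 + 10.0 + 7.2 + 8.0 + 10.1 + 9.7 + 9.7) / 8 = 9.3500
LCL_s = B₃·s̄ = 0.030 × 9.3500 = 0.2805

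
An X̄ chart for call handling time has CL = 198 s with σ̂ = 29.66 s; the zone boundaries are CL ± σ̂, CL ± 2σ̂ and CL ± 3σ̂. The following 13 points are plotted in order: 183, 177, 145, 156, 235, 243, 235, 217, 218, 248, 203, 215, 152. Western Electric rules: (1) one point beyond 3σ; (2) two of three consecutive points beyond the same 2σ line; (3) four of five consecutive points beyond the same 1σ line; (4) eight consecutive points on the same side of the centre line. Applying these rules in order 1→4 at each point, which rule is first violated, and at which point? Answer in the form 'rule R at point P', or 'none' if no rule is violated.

rule 4 at point 12

Zone of each point (C = within 1σ̂, B = 1σ̂–2σ̂, A = 2σ̂–3σ̂, * = beyond 3σ̂; sign = side of CL): 1:-C, 2:-C, 3:-B, 4:-B, 5:+B, 6:+B, 7:+B, 8:+C, 9:+C, 10:+B, 11:+C, 12:+C, 13:-B
Rule 4 (eight consecutive points on the same side of the centre line) is satisfied at point 12.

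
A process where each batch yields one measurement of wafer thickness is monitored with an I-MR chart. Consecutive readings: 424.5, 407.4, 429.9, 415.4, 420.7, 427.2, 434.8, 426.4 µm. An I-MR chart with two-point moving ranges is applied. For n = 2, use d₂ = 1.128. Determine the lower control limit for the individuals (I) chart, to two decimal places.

X̄ = (424.5 + 407.4 + 429.9 + 415.4 + 420.7 + 427.2 + 434.8 + 426.4) / 8 = 423.2875
Moving ranges: 17.1, 22.5, 14.5, 5.3, 6.5, 7.6, 8.4; M̄R̄ = 81.9000 / 7 = 11.7000
LCL = X̄ − 3·M̄R̄/d₂ = 423.2875 − 3 × 11.7000 / 1.128 = 392.1705

392.17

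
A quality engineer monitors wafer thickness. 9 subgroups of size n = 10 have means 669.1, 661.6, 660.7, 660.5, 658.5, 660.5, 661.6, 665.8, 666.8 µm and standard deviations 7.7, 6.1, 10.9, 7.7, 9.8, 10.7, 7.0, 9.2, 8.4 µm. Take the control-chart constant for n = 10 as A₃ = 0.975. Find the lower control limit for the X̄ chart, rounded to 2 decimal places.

654.39

X̄̄ = (669.1 + 661.6 + 660.7 + 660.5 + 658.5 + 660.5 + 661.6 + 665.8 + 666.8) / 9 = 662.7889
s̄ = (7.7 + 6.1 + 10.9 + 7.7 + 9.8 + 10.7 + 7.0 + 9.2 + 8.4) / 9 = 8.6111
LCL = X̄̄ − A₃·s̄ = 662.7889 − 0.975 × 8.6111 = 654.3931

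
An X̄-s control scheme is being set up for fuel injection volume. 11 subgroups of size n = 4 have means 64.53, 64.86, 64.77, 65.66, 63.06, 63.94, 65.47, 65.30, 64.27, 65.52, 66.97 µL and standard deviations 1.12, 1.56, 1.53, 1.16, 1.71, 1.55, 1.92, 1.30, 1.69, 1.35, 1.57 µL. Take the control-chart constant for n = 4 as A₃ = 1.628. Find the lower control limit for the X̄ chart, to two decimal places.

X̄̄ = (64.53 + 64.86 + 64.77 + 65.66 + 63.06 + 63.94 + 65.47 + 65.30 + 64.27 + 65.52 + 66.97) / 11 = 64.9409
s̄ = (1.12 + 1.56 + 1.53 + 1.16 + 1.71 + 1.55 + 1.92 + 1.30 + 1.69 + 1.35 + 1.57) / 11 = 1.4964
LCL = X̄̄ − A₃·s̄ = 64.9409 − 1.628 × 1.4964 = 62.5048

62.50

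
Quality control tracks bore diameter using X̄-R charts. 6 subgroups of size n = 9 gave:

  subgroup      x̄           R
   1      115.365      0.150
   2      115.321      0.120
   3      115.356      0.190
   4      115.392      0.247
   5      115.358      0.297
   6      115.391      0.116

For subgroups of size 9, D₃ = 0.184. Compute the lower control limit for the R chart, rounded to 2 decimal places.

R̄ = (0.150 + 0.120 + 0.190 + 0.247 + 0.297 + 0.116) / 6 = 1.1200 / 6 = 0.1867
LCL_R = D₃·R̄ = 0.184 × 0.1867 = 0.0343

0.03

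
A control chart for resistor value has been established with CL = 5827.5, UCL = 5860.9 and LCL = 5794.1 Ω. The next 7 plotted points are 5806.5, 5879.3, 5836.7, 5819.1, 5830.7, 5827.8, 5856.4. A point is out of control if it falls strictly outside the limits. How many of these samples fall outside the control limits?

Compare each point to [5794.1, 5860.9]: sample 2 = 5879.3 > UCL.

1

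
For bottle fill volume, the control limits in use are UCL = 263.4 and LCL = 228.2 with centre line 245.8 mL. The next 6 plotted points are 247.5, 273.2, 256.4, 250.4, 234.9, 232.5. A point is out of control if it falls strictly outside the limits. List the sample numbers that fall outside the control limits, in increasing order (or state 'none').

2

Compare each point to [228.2, 263.4]: sample 2 = 273.2 > UCL.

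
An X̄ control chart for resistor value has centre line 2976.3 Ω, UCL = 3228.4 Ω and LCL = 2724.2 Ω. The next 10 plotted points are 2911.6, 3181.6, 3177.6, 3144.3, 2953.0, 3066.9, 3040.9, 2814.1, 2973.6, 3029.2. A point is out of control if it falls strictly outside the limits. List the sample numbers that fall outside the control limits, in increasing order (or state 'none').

All 10 points lie within [2724.2, 3228.4].

none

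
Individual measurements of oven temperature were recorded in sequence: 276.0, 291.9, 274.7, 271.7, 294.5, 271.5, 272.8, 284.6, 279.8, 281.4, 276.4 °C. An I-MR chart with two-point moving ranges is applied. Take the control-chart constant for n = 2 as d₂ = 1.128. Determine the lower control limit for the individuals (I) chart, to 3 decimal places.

251.275

X̄ = (276.0 + 291.9 + 274.7 + 271.7 + 294.5 + 271.5 + 272.8 + 284.6 + 279.8 + 281.4 + 276.4) / 11 = 279.5727
Moving ranges: 15.9, 17.2, 3.0, 22.8, 23.0, 1.3, 11.8, 4.8, 1.6, 5.0; M̄R̄ = 106.4000 / 10 = 10.6400
LCL = X̄ − 3·M̄R̄/d₂ = 279.5727 − 3 × 10.6400 / 1.128 = 251.2749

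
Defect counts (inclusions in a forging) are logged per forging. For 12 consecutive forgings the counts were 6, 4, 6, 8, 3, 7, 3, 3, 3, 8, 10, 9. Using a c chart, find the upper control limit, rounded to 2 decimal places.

c̄ = (6 + 4 + 6 + 8 + 3 + 7 + 3 + 3 + 3 + 8 + 10 + 9) / 12 = 70 / 12 = 5.8333
UCL = c̄ + 3√c̄ = 5.8333 + 3 × √5.8333 = 5.8333 + 3 × 2.4152 = 13.0790

13.08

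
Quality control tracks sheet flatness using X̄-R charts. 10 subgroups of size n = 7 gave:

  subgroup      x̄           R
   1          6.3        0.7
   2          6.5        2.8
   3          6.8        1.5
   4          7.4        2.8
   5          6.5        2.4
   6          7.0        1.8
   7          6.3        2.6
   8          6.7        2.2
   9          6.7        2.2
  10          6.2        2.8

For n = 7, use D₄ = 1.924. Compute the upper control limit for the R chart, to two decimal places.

4.19

R̄ = (0.7 + 2.8 + 1.5 + 2.8 + 2.4 + 1.8 + 2.6 + 2.2 + 2.2 + 2.8) / 10 = 21.8000 / 10 = 2.1800
UCL_R = D₄·R̄ = 1.924 × 2.1800 = 4.1943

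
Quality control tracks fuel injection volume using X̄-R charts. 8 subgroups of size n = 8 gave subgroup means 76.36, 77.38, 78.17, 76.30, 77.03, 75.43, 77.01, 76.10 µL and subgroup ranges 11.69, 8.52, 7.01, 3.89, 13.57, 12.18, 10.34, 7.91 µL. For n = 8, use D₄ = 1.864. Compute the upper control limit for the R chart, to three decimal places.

R̄ = (11.69 + 8.52 + 7.01 + 3.89 + 13.57 + 12.18 + 10.34 + 7.91) / 8 = 75.1100 / 8 = 9.3887
UCL_R = D₄·R̄ = 1.864 × 9.3887 = 17.5006

17.501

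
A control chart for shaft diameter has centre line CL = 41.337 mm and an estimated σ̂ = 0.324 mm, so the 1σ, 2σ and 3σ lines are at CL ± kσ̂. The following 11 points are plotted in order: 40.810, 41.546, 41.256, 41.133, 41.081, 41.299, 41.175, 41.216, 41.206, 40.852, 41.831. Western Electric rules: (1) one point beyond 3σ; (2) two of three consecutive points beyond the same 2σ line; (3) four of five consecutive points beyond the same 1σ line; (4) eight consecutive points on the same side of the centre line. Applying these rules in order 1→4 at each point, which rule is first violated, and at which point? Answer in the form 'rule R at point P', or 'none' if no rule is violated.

rule 4 at point 10

Zone of each point (C = within 1σ̂, B = 1σ̂–2σ̂, A = 2σ̂–3σ̂, * = beyond 3σ̂; sign = side of CL): 1:-B, 2:+C, 3:-C, 4:-C, 5:-C, 6:-C, 7:-C, 8:-C, 9:-C, 10:-B, 11:+B
Rule 4 (eight consecutive points on the same side of the centre line) is satisfied at point 10.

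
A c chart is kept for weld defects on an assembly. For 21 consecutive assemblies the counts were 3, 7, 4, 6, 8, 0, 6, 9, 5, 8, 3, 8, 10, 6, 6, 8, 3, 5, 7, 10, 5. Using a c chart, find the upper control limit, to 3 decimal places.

13.425

c̄ = (3 + 7 + 4 + 6 + 8 + 0 + 6 + 9 + 5 + 8 + 3 + 8 + 10 + 6 + 6 + 8 + 3 + 5 + 7 + 10 + 5) / 21 = 127 / 21 = 6.0476
UCL = c̄ + 3√c̄ = 6.0476 + 3 × √6.0476 = 6.0476 + 3 × 2.4592 = 13.4252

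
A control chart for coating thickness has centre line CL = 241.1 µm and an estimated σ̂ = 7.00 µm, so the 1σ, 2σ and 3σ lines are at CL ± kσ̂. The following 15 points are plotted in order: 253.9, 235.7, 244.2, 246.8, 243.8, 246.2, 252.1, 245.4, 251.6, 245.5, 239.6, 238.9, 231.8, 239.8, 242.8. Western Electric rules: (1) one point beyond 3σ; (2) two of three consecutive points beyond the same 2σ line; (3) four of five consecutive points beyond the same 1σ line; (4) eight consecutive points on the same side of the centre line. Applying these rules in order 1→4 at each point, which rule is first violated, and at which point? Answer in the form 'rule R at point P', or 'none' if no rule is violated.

rule 4 at point 10

Zone of each point (C = within 1σ̂, B = 1σ̂–2σ̂, A = 2σ̂–3σ̂, * = beyond 3σ̂; sign = side of CL): 1:+B, 2:-C, 3:+C, 4:+C, 5:+C, 6:+C, 7:+B, 8:+C, 9:+B, 10:+C, 11:-C, 12:-C, 13:-B, 14:-C, 15:+C
Rule 4 (eight consecutive points on the same side of the centre line) is satisfied at point 10.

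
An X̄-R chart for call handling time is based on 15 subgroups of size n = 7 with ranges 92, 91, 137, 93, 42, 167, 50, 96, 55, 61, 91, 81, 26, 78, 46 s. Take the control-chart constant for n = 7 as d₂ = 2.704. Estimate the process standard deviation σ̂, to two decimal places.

29.73

R̄ = (92 + 91 + 137 + 93 + 42 + 167 + 50 + 96 + 55 + 61 + 91 + 81 + 26 + 78 + 46) / 15 = 80.4000
σ̂ = R̄ / d₂ = 80.4000 / 2.704 = 29.7337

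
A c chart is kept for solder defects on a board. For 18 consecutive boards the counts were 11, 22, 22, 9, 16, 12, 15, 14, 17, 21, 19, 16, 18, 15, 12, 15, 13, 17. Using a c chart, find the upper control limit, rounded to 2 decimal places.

c̄ = (11 + 22 + 22 + 9 + 16 + 12 + 15 + 14 + 17 + 21 + 19 + 16 + 18 + 15 + 12 + 15 + 13 + 17) / 18 = 284 / 18 = 15.7778
UCL = c̄ + 3√c̄ = 15.7778 + 3 × √15.7778 = 15.7778 + 3 × 3.9721 = 27.6942

27.69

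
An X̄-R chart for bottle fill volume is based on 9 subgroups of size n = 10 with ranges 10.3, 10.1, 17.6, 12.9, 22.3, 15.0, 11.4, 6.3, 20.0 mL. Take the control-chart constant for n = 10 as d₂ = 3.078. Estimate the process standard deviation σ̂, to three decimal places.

4.545

R̄ = (10.3 + 10.1 + 17.6 + 12.9 + 22.3 + 15.0 + 11.4 + 6.3 + 20.0) / 9 = 13.9889
σ̂ = R̄ / d₂ = 13.9889 / 3.078 = 4.5448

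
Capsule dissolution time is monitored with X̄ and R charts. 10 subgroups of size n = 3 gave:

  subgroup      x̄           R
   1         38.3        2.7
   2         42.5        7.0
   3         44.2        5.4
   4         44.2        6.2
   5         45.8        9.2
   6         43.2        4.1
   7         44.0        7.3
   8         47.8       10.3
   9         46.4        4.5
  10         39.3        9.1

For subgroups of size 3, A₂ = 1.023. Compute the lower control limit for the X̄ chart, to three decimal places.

36.839

X̄̄ = (38.3 + 42.5 + 44.2 + 44.2 + 45.8 + 43.2 + 44.0 + 47.8 + 46.4 + 39.3) / 10 = 435.7000 / 10 = 43.5700
R̄ = (2.7 + 7.0 + 5.4 + 6.2 + 9.2 + 4.1 + 7.3 + 10.3 + 4.5 + 9.1) / 10 = 65.8000 / 10 = 6.5800
LCL = X̄̄ − A₂·R̄ = 43.5700 − 1.023 × 6.5800 = 36.8387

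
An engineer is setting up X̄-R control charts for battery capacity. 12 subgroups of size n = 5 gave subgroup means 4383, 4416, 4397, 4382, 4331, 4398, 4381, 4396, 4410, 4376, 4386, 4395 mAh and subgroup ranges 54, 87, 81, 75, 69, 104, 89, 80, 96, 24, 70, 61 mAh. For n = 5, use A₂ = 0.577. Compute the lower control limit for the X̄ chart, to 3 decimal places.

4344.789

X̄̄ = (4383 + 4416 + 4397 + 4382 + 4331 + 4398 + 4381 + 4396 + 4410 + 4376 + 4386 + 4395) / 12 = 52651.0000 / 12 = 4387.5833
R̄ = (54 + 87 + 81 + 75 + 69 + 104 + 89 + 80 + 96 + 24 + 70 + 61) / 12 = 890.0000 / 12 = 74.1667
LCL = X̄̄ − A₂·R̄ = 4387.5833 − 0.577 × 74.1667 = 4344.7892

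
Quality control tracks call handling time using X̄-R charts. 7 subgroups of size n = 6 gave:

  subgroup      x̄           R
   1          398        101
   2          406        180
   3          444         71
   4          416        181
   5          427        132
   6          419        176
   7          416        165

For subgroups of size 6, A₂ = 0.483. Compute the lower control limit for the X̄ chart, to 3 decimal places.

X̄̄ = (398 + 406 + 444 + 416 + 427 + 419 + 416) / 7 = 2926.0000 / 7 = 418.0000
R̄ = (101 + 180 + 71 + 181 + 132 + 176 + 165) / 7 = 1006.0000 / 7 = 143.7143
LCL = X̄̄ − A₂·R̄ = 418.0000 − 0.483 × 143.7143 = 348.5860

348.586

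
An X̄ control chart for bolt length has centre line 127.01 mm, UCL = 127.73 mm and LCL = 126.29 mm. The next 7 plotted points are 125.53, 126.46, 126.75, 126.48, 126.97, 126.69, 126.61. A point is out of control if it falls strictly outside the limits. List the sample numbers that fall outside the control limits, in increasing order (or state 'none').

1

Compare each point to [126.29, 127.73]: sample 1 = 125.53 < LCL.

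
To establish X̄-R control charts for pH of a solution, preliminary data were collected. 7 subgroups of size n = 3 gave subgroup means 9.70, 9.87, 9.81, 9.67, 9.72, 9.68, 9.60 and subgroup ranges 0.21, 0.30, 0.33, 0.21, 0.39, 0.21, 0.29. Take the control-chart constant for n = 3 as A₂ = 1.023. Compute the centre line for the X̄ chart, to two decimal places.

9.72

X̄̄ = (9.70 + 9.87 + 9.81 + 9.67 + 9.72 + 9.68 + 9.60) / 7 = 68.0500 / 7 = 9.7214
CL = X̄̄ = 9.7214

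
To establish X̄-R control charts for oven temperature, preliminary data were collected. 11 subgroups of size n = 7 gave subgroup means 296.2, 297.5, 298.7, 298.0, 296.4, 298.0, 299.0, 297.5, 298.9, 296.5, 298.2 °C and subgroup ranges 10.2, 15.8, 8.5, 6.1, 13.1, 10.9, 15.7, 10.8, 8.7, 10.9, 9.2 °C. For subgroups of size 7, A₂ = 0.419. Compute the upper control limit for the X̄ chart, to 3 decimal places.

302.285

X̄̄ = (296.2 + 297.5 + 298.7 + 298.0 + 296.4 + 298.0 + 299.0 + 297.5 + 298.9 + 296.5 + 298.2) / 11 = 3274.9000 / 11 = 297.7182
R̄ = (10.2 + 15.8 + 8.5 + 6.1 + 13.1 + 10.9 + 15.7 + 10.8 + 8.7 + 10.9 + 9.2) / 11 = 119.9000 / 11 = 10.9000
UCL = X̄̄ + A₂·R̄ = 297.7182 + 0.419 × 10.9000 = 302.2853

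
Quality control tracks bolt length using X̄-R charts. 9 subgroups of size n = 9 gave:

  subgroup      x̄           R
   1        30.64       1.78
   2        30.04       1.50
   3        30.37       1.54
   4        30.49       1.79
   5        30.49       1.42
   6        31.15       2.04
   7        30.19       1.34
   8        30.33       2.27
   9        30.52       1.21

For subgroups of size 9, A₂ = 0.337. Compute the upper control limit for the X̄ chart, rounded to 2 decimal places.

31.03

X̄̄ = (30.64 + 30.04 + 30.37 + 30.49 + 30.49 + 31.15 + 30.19 + 30.33 + 30.52) / 9 = 274.2200 / 9 = 30.4689
R̄ = (1.78 + 1.50 + 1.54 + 1.79 + 1.42 + 2.04 + 1.34 + 2.27 + 1.21) / 9 = 14.8900 / 9 = 1.6544
UCL = X̄̄ + A₂·R̄ = 30.4689 + 0.337 × 1.6544 = 31.0264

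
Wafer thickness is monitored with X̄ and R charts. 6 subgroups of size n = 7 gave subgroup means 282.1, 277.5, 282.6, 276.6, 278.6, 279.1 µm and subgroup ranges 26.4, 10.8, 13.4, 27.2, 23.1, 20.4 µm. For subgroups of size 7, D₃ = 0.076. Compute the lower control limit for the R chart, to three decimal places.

1.536

R̄ = (26.4 + 10.8 + 13.4 + 27.2 + 23.1 + 20.4) / 6 = 121.3000 / 6 = 20.2167
LCL_R = D₃·R̄ = 0.076 × 20.2167 = 1.5365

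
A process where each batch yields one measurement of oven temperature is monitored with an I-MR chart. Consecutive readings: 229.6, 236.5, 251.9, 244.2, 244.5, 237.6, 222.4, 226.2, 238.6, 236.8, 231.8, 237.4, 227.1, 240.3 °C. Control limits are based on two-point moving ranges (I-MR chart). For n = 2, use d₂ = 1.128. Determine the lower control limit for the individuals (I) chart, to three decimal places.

X̄ = (229.6 + 236.5 + 251.9 + 244.2 + 244.5 + 237.6 + 222.4 + 226.2 + 238.6 + 236.8 + 231.8 + 237.4 + 227.1 + 240.3) / 14 = 236.0643
Moving ranges: 6.9, 15.4, 7.7, 0.3, 6.9, 15.2, 3.8, 12.4, 1.8, 5.0, 5.6, 10.3, 13.2; M̄R̄ = 104.5000 / 13 = 8.0385
LCL = X̄ − 3·M̄R̄/d₂ = 236.0643 − 3 × 8.0385 / 1.128 = 214.6854

214.685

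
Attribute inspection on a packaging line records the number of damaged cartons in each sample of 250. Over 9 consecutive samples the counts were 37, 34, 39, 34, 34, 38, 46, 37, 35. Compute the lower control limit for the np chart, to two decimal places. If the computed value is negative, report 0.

20.25

p̄ = Σdᵢ / (k·n) = 334 / (9 × 250) = 0.14844
LCL = np̄ − 3·√(np̄(1−p̄)) = 37.1111 − 3 × 5.6216 = 20.2464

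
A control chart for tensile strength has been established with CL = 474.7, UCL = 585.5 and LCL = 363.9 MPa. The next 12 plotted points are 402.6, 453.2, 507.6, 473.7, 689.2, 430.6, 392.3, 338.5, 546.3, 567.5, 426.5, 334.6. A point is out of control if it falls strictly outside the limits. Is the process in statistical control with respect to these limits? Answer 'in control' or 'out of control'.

out of control

Compare each point to [363.9, 585.5]: sample 5 = 689.2 > UCL; sample 8 = 338.5 < LCL; sample 12 = 334.6 < LCL.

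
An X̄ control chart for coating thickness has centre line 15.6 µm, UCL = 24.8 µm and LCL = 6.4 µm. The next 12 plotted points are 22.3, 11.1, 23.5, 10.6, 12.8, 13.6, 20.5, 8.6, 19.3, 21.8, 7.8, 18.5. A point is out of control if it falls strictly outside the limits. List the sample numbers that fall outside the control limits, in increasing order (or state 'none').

All 12 points lie within [6.4, 24.8].

none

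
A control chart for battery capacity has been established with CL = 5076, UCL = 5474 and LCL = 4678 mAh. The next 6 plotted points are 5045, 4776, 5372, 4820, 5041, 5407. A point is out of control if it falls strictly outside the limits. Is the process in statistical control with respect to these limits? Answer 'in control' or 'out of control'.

All 6 points lie within [4678, 5474].

in control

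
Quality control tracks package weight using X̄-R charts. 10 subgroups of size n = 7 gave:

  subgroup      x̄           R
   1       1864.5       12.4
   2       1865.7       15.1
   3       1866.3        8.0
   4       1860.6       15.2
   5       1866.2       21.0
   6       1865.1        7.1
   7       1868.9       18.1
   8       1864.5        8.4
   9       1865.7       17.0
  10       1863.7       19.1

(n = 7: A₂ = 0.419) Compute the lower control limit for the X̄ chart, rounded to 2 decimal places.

X̄̄ = (1864.5 + 1865.7 + 1866.3 + 1860.6 + 1866.2 + 1865.1 + 1868.9 + 1864.5 + 1865.7 + 1863.7) / 10 = 18651.2000 / 10 = 1865.1200
R̄ = (12.4 + 15.1 + 8.0 + 15.2 + 21.0 + 7.1 + 18.1 + 8.4 + 17.0 + 19.1) / 10 = 141.4000 / 10 = 14.1400
LCL = X̄̄ − A₂·R̄ = 1865.1200 − 0.419 × 14.1400 = 1859.1953

1859.20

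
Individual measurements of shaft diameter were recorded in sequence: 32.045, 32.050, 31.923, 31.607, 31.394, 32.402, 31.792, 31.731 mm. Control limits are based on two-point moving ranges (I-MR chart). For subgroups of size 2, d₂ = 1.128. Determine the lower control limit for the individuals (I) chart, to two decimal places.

X̄ = (32.045 + 32.050 + 31.923 + 31.607 + 31.394 + 32.402 + 31.792 + 31.731) / 8 = 31.8680
Moving ranges: 0.005, 0.127, 0.316, 0.213, 1.008, 0.610, 0.061; M̄R̄ = 2.3400 / 7 = 0.3343
LCL = X̄ − 3·M̄R̄/d₂ = 31.8680 − 3 × 0.3343 / 1.128 = 30.9789

30.98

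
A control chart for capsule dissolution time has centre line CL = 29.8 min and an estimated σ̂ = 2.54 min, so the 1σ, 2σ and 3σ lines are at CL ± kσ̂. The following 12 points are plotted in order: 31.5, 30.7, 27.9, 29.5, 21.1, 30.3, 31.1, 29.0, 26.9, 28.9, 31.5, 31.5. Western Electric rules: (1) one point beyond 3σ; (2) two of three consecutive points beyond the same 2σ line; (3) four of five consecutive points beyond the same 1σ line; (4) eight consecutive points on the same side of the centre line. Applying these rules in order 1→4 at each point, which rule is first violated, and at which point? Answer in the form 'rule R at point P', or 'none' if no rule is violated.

Zone of each point (C = within 1σ̂, B = 1σ̂–2σ̂, A = 2σ̂–3σ̂, * = beyond 3σ̂; sign = side of CL): 1:+C, 2:+C, 3:-C, 4:-C, 5:-*, 6:+C, 7:+C, 8:-C, 9:-B, 10:-C, 11:+C, 12:+C
Rule 1 (one point beyond the 3σ limits) is satisfied at point 5.

rule 1 at point 5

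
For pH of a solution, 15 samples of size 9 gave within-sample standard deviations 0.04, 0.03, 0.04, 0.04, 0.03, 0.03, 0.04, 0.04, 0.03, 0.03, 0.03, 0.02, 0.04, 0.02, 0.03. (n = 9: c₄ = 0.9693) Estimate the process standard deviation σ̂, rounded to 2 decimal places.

0.03

s̄ = (0.04 + 0.03 + 0.04 + 0.04 + 0.03 + 0.03 + 0.04 + 0.04 + 0.03 + 0.03 + 0.03 + 0.02 + 0.04 + 0.02 + 0.03) / 15 = 0.0327
σ̂ = s̄ / c₄ = 0.0327 / 0.9693 = 0.0337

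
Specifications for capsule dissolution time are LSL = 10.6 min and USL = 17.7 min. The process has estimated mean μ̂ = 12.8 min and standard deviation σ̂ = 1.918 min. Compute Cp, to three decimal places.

0.617

Cp = (USL − LSL) / (6σ̂) = (17.7 − 10.6) / (6 × 1.918) = 7.1000 / 11.5080 = 0.6170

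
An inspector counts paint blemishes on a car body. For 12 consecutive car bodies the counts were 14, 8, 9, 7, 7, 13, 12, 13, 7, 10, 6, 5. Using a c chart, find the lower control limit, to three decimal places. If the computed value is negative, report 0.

0.126

c̄ = (14 + 8 + 9 + 7 + 7 + 13 + 12 + 13 + 7 + 10 + 6 + 5) / 12 = 111 / 12 = 9.2500
LCL = c̄ − 3√c̄ = 9.2500 − 3 × 3.0414 = 0.1259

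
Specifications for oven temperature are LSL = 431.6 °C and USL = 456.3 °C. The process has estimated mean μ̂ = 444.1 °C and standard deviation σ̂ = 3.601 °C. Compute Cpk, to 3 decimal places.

Cpu = (USL − μ̂) / (3σ̂) = (456.3 − 444.1) / (3 × 3.601) = 1.1293; Cpl = (μ̂ − LSL) / (3σ̂) = (444.1 − 431.6) / (3 × 3.601) = 1.1571; Cpk = min(Cpu, Cpl) = 1.1293

1.129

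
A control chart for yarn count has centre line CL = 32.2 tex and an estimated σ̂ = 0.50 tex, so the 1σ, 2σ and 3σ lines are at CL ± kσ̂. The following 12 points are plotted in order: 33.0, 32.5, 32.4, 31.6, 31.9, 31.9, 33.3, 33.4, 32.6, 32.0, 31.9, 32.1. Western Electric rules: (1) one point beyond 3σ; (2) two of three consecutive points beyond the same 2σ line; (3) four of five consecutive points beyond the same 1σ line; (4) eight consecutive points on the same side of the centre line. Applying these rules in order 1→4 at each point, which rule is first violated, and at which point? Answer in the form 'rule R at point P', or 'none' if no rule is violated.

rule 2 at point 8

Zone of each point (C = within 1σ̂, B = 1σ̂–2σ̂, A = 2σ̂–3σ̂, * = beyond 3σ̂; sign = side of CL): 1:+B, 2:+C, 3:+C, 4:-B, 5:-C, 6:-C, 7:+A, 8:+A, 9:+C, 10:-C, 11:-C, 12:-C
Rule 2 (two of three consecutive points beyond the same 2σ limit) is satisfied at point 8.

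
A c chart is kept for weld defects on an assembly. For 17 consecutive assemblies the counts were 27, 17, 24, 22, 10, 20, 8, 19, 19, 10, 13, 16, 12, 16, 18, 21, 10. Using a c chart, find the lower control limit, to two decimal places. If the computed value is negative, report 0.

4.37

c̄ = (27 + 17 + 24 + 22 + 10 + 20 + 8 + 19 + 19 + 10 + 13 + 16 + 12 + 16 + 18 + 21 + 10) / 17 = 282 / 17 = 16.5882
LCL = c̄ − 3√c̄ = 16.5882 − 3 × 4.0729 = 4.3696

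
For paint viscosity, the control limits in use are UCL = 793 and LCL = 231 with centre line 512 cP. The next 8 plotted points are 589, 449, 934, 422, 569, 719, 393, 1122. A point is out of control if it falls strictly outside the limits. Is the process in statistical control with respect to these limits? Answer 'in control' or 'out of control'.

Compare each point to [231, 793]: sample 3 = 934 > UCL; sample 8 = 1122 > UCL.

out of control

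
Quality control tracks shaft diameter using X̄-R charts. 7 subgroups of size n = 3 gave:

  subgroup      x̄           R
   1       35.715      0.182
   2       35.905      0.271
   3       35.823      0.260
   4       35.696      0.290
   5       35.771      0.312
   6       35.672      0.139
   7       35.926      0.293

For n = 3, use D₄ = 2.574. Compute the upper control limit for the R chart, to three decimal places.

0.642

R̄ = (0.182 + 0.271 + 0.260 + 0.290 + 0.312 + 0.139 + 0.293) / 7 = 1.7470 / 7 = 0.2496
UCL_R = D₄·R̄ = 2.574 × 0.2496 = 0.6424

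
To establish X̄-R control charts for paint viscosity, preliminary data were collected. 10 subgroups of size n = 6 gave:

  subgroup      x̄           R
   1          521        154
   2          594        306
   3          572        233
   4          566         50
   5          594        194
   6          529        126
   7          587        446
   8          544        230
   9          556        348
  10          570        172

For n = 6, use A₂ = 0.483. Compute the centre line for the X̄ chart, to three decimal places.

X̄̄ = (521 + 594 + 572 + 566 + 594 + 529 + 587 + 544 + 556 + 570) / 10 = 5633.0000 / 10 = 563.3000
CL = X̄̄ = 563.3000

563.300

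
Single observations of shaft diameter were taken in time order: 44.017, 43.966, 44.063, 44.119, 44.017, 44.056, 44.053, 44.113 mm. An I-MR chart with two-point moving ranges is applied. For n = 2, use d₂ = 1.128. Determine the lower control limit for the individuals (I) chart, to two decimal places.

X̄ = (44.017 + 43.966 + 44.063 + 44.119 + 44.017 + 44.056 + 44.053 + 44.113) / 8 = 44.0505
Moving ranges: 0.051, 0.097, 0.056, 0.102, 0.039, 0.003, 0.060; M̄R̄ = 0.4080 / 7 = 0.0583
LCL = X̄ − 3·M̄R̄/d₂ = 44.0505 − 3 × 0.0583 / 1.128 = 43.8955

43.90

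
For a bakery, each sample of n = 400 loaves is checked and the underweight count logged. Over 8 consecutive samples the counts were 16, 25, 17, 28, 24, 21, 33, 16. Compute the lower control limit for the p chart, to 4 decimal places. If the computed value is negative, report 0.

0.0217

p̄ = Σdᵢ / (k·n) = 180 / (8 × 400) = 0.05625
LCL = p̄ − 3·√(p̄(1−p̄)/n) = 0.05625 − 3 × 0.01152 = 0.02169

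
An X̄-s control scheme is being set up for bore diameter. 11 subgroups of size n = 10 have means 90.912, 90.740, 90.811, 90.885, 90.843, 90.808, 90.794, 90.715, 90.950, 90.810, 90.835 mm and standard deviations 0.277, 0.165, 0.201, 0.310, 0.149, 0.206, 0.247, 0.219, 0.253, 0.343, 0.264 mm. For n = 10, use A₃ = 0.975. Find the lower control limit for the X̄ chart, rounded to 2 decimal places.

X̄̄ = (90.912 + 90.740 + 90.811 + 90.885 + 90.843 + 90.808 + 90.794 + 90.715 + 90.950 + 90.810 + 90.835) / 11 = 90.8275
s̄ = (0.277 + 0.165 + 0.201 + 0.310 + 0.149 + 0.206 + 0.247 + 0.219 + 0.253 + 0.343 + 0.264) / 11 = 0.2395
LCL = X̄̄ − A₃·s̄ = 90.8275 − 0.975 × 0.2395 = 90.5941

90.59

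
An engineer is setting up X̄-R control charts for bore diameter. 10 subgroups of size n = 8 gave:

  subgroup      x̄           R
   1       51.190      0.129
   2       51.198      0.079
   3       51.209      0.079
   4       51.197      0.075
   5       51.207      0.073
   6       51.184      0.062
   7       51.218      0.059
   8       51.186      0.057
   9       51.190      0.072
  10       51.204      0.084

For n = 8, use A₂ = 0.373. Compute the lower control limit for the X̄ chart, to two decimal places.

X̄̄ = (51.190 + 51.198 + 51.209 + 51.197 + 51.207 + 51.184 + 51.218 + 51.186 + 51.190 + 51.204) / 10 = 511.9830 / 10 = 51.1983
R̄ = (0.129 + 0.079 + 0.079 + 0.075 + 0.073 + 0.062 + 0.059 + 0.057 + 0.072 + 0.084) / 10 = 0.7690 / 10 = 0.0769
LCL = X̄̄ − A₂·R̄ = 51.1983 − 0.373 × 0.0769 = 51.1696

51.17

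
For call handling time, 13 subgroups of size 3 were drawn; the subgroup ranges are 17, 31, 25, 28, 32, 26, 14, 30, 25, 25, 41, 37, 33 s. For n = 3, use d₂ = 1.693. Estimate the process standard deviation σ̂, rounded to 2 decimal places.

16.54

R̄ = (17 + 31 + 25 + 28 + 32 + 26 + 14 + 30 + 25 + 25 + 41 + 37 + 33) / 13 = 28.0000
σ̂ = R̄ / d₂ = 28.0000 / 1.693 = 16.5387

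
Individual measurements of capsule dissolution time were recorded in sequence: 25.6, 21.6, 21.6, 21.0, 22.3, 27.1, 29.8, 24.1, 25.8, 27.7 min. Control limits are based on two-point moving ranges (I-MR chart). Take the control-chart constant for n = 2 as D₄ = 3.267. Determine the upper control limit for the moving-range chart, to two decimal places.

8.24

Moving ranges: 4.0, 0.0, 0.6, 1.3, 4.8, 2.7, 5.7, 1.7, 1.9; M̄R̄ = 22.7000 / 9 = 2.5222
UCL_MR = D₄·M̄R̄ = 3.267 × 2.5222 = 8.2401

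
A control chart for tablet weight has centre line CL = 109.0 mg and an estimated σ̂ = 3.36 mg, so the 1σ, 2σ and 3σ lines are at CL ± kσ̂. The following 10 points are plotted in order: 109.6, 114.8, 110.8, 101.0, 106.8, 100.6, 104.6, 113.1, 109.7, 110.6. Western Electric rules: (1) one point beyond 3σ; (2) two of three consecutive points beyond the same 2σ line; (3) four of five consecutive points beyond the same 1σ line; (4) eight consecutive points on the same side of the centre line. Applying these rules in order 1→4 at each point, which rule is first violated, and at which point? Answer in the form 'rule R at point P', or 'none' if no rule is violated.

Zone of each point (C = within 1σ̂, B = 1σ̂–2σ̂, A = 2σ̂–3σ̂, * = beyond 3σ̂; sign = side of CL): 1:+C, 2:+B, 3:+C, 4:-A, 5:-C, 6:-A, 7:-B, 8:+B, 9:+C, 10:+C
Rule 2 (two of three consecutive points beyond the same 2σ limit) is satisfied at point 6.

rule 2 at point 6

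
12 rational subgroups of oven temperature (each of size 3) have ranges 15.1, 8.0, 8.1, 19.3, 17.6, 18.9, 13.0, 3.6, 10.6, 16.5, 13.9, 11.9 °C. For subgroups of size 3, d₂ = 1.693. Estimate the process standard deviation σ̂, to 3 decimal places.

7.703

R̄ = (15.1 + 8.0 + 8.1 + 19.3 + 17.6 + 18.9 + 13.0 + 3.6 + 10.6 + 16.5 + 13.9 + 11.9) / 12 = 13.0417
σ̂ = R̄ / d₂ = 13.0417 / 1.693 = 7.7033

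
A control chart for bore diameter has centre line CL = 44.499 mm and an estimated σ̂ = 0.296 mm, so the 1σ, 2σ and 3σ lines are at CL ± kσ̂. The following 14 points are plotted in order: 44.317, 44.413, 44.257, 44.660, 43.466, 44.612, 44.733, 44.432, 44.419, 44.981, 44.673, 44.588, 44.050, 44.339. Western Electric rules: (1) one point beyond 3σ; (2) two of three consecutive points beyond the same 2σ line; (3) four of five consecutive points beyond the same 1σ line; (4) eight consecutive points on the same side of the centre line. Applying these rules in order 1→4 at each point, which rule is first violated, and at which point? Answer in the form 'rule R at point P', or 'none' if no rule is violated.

Zone of each point (C = within 1σ̂, B = 1σ̂–2σ̂, A = 2σ̂–3σ̂, * = beyond 3σ̂; sign = side of CL): 1:-C, 2:-C, 3:-C, 4:+C, 5:-*, 6:+C, 7:+C, 8:-C, 9:-C, 10:+B, 11:+C, 12:+C, 13:-B, 14:-C
Rule 1 (one point beyond the 3σ limits) is satisfied at point 5.

rule 1 at point 5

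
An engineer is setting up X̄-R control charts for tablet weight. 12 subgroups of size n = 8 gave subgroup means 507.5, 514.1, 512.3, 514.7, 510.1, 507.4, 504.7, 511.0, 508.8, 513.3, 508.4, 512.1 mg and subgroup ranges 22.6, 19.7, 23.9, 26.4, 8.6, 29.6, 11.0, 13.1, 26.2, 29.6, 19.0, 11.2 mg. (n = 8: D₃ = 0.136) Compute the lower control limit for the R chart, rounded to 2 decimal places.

2.73

R̄ = (22.6 + 19.7 + 23.9 + 26.4 + 8.6 + 29.6 + 11.0 + 13.1 + 26.2 + 29.6 + 19.0 + 11.2) / 12 = 240.9000 / 12 = 20.0750
LCL_R = D₃·R̄ = 0.136 × 20.0750 = 2.7302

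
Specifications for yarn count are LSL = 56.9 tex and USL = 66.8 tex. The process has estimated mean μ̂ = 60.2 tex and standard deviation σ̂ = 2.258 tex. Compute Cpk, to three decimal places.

0.487

Cpu = (USL − μ̂) / (3σ̂) = (66.8 − 60.2) / (3 × 2.258) = 0.9743; Cpl = (μ̂ − LSL) / (3σ̂) = (60.2 − 56.9) / (3 × 2.258) = 0.4872; Cpk = min(Cpu, Cpl) = 0.4872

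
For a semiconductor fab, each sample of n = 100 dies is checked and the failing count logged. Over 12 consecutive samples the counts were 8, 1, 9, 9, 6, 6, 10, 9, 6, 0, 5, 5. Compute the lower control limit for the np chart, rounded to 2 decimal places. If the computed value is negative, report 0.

p̄ = Σdᵢ / (k·n) = 74 / (12 × 100) = 0.06167
LCL = np̄ − 3·√(np̄(1−p̄)) = 6.1667 − 3 × 2.4055 = -1.0498 → 0 (negative, so LCL = 0)

0.00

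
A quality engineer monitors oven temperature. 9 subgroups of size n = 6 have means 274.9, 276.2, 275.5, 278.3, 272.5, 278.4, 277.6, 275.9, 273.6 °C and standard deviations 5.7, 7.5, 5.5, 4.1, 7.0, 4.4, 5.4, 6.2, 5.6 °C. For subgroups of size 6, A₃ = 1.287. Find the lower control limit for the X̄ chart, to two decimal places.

X̄̄ = (274.9 + 276.2 + 275.5 + 278.3 + 272.5 + 278.4 + 277.6 + 275.9 + 273.6) / 9 = 275.8778
s̄ = (5.7 + 7.5 + 5.5 + 4.1 + 7.0 + 4.4 + 5.4 + 6.2 + 5.6) / 9 = 5.7111
LCL = X̄̄ − A₃·s̄ = 275.8778 − 1.287 × 5.7111 = 268.5276

268.53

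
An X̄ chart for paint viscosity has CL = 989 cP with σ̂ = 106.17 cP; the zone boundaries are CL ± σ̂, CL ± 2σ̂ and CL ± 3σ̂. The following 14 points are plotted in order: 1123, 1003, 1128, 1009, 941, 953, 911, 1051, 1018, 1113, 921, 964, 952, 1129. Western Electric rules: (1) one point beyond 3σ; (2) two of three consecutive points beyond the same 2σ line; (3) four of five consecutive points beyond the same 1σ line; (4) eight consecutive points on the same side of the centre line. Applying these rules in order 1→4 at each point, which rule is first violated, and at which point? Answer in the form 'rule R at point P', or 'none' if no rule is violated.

Zone of each point (C = within 1σ̂, B = 1σ̂–2σ̂, A = 2σ̂–3σ̂, * = beyond 3σ̂; sign = side of CL): 1:+B, 2:+C, 3:+B, 4:+C, 5:-C, 6:-C, 7:-C, 8:+C, 9:+C, 10:+B, 11:-C, 12:-C, 13:-C, 14:+B
No rule fires across all 14 points.

none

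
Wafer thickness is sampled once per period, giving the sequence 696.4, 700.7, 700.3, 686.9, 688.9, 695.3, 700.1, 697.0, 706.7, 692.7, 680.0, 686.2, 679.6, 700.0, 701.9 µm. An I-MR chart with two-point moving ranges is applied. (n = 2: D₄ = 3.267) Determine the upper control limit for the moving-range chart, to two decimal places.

Moving ranges: 4.3, 0.4, 13.4, 2.0, 6.4, 4.8, 3.1, 9.7, 14.0, 12.7, 6.2, 6.6, 20.4, 1.9; M̄R̄ = 105.9000 / 14 = 7.5643
UCL_MR = D₄·M̄R̄ = 3.267 × 7.5643 = 24.7125

24.71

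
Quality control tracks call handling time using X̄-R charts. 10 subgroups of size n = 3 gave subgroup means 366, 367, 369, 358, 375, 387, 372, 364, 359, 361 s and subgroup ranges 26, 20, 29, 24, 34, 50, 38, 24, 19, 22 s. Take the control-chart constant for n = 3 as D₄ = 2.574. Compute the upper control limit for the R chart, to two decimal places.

R̄ = (26 + 20 + 29 + 24 + 34 + 50 + 38 + 24 + 19 + 22) / 10 = 286.0000 / 10 = 28.6000
UCL_R = D₄·R̄ = 2.574 × 28.6000 = 73.6164

73.62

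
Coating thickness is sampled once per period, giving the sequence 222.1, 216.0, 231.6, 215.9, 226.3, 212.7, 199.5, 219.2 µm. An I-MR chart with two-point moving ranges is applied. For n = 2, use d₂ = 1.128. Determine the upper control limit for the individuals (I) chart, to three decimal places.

253.741

X̄ = (222.1 + 216.0 + 231.6 + 215.9 + 226.3 + 212.7 + 199.5 + 219.2) / 8 = 217.9125
Moving ranges: 6.1, 15.6, 15.7, 10.4, 13.6, 13.2, 19.7; M̄R̄ = 94.3000 / 7 = 13.4714
UCL = X̄ + 3·M̄R̄/d₂ = 217.9125 + 3 × 13.4714 / 1.128 = 253.7408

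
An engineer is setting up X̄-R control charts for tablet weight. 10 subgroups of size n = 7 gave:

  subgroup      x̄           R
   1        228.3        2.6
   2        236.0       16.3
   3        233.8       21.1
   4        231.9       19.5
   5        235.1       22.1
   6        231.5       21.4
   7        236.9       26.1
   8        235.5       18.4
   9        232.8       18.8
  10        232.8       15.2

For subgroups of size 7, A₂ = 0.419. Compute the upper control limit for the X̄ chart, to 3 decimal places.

X̄̄ = (228.3 + 236.0 + 233.8 + 231.9 + 235.1 + 231.5 + 236.9 + 235.5 + 232.8 + 232.8) / 10 = 2334.6000 / 10 = 233.4600
R̄ = (2.6 + 16.3 + 21.1 + 19.5 + 22.1 + 21.4 + 26.1 + 18.4 + 18.8 + 15.2) / 10 = 181.5000 / 10 = 18.1500
UCL = X̄̄ + A₂·R̄ = 233.4600 + 0.419 × 18.1500 = 241.0648

241.065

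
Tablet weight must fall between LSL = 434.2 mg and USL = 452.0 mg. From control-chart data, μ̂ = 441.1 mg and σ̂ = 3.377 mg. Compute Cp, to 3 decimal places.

0.878

Cp = (USL − LSL) / (6σ̂) = (452.0 − 434.2) / (6 × 3.377) = 17.8000 / 20.2620 = 0.8785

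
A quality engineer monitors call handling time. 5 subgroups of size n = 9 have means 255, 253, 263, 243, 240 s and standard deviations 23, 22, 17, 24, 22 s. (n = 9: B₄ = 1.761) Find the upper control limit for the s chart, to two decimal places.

38.04

s̄ = (23 + 22 + 17 + 24 + 22) / 5 = 21.6000
UCL_s = B₄·s̄ = 1.761 × 21.6000 = 38.0376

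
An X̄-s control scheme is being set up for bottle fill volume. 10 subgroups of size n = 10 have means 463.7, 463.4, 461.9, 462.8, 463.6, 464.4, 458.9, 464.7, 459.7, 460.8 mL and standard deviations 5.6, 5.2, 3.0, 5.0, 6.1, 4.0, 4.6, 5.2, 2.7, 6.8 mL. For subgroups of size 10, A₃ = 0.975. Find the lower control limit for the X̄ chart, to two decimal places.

X̄̄ = (463.7 + 463.4 + 461.9 + 462.8 + 463.6 + 464.4 + 458.9 + 464.7 + 459.7 + 460.8) / 10 = 462.3900
s̄ = (5.6 + 5.2 + 3.0 + 5.0 + 6.1 + 4.0 + 4.6 + 5.2 + 2.7 + 6.8) / 10 = 4.8200
LCL = X̄̄ − A₃·s̄ = 462.3900 − 0.975 × 4.8200 = 457.6905

457.69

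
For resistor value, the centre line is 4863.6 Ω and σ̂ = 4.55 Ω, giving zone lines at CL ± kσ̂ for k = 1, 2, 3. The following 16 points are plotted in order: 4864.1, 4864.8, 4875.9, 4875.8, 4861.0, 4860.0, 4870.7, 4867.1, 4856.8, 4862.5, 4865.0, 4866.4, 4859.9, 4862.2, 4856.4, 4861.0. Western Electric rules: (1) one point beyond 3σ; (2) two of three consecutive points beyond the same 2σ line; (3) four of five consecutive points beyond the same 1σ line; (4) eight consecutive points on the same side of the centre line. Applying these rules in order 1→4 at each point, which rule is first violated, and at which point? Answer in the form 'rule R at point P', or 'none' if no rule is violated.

rule 2 at point 4

Zone of each point (C = within 1σ̂, B = 1σ̂–2σ̂, A = 2σ̂–3σ̂, * = beyond 3σ̂; sign = side of CL): 1:+C, 2:+C, 3:+A, 4:+A, 5:-C, 6:-C, 7:+B, 8:+C, 9:-B, 10:-C, 11:+C, 12:+C, 13:-C, 14:-C, 15:-B, 16:-C
Rule 2 (two of three consecutive points beyond the same 2σ limit) is satisfied at point 4.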